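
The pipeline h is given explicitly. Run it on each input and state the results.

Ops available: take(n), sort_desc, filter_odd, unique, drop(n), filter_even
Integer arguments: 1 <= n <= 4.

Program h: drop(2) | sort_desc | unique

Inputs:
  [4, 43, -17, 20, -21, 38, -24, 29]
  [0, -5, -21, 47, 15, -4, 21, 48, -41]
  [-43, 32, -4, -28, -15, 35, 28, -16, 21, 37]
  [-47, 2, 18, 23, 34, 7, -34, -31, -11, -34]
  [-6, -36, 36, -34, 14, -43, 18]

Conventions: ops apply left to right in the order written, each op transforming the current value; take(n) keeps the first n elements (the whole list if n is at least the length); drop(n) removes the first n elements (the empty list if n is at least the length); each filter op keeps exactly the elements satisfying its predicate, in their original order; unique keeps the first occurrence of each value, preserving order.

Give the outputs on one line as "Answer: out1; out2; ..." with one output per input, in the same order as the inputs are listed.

[38, 29, 20, -17, -21, -24]; [48, 47, 21, 15, -4, -21, -41]; [37, 35, 28, 21, -4, -15, -16, -28]; [34, 23, 18, 7, -11, -31, -34]; [36, 18, 14, -34, -43]

Execution, op by op:
  [4, 43, -17, 20, -21, 38, -24, 29] -> [-17, 20, -21, 38, -24, 29] -> [38, 29, 20, -17, -21, -24] -> [38, 29, 20, -17, -21, -24]
  [0, -5, -21, 47, 15, -4, 21, 48, -41] -> [-21, 47, 15, -4, 21, 48, -41] -> [48, 47, 21, 15, -4, -21, -41] -> [48, 47, 21, 15, -4, -21, -41]
  [-43, 32, -4, -28, -15, 35, 28, -16, 21, 37] -> [-4, -28, -15, 35, 28, -16, 21, 37] -> [37, 35, 28, 21, -4, -15, -16, -28] -> [37, 35, 28, 21, -4, -15, -16, -28]
  [-47, 2, 18, 23, 34, 7, -34, -31, -11, -34] -> [18, 23, 34, 7, -34, -31, -11, -34] -> [34, 23, 18, 7, -11, -31, -34, -34] -> [34, 23, 18, 7, -11, -31, -34]
  [-6, -36, 36, -34, 14, -43, 18] -> [36, -34, 14, -43, 18] -> [36, 18, 14, -34, -43] -> [36, 18, 14, -34, -43]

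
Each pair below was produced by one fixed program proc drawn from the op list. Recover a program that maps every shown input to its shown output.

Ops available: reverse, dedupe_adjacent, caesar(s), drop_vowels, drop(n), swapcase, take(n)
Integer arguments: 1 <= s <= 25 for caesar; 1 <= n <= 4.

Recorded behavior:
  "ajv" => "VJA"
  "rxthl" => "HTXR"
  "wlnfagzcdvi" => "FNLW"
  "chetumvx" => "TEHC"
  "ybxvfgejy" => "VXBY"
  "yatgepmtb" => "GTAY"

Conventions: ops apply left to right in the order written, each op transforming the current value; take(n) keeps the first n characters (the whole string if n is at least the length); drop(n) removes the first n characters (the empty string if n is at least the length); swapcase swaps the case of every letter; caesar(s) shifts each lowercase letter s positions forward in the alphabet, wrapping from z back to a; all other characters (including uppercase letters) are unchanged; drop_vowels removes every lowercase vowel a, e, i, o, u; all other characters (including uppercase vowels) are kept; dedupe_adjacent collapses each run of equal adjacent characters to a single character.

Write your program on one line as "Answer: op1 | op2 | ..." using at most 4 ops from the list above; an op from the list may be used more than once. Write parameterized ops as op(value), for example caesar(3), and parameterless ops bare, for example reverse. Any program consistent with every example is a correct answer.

swapcase | take(4) | reverse

Check, running the answer program on each example:
  "ajv" -> "AJV" -> "AJV" -> "VJA"
  "rxthl" -> "RXTHL" -> "RXTH" -> "HTXR"
  "wlnfagzcdvi" -> "WLNFAGZCDVI" -> "WLNF" -> "FNLW"
  "chetumvx" -> "CHETUMVX" -> "CHET" -> "TEHC"
  "ybxvfgejy" -> "YBXVFGEJY" -> "YBXV" -> "VXBY"
  "yatgepmtb" -> "YATGEPMTB" -> "YATG" -> "GTAY"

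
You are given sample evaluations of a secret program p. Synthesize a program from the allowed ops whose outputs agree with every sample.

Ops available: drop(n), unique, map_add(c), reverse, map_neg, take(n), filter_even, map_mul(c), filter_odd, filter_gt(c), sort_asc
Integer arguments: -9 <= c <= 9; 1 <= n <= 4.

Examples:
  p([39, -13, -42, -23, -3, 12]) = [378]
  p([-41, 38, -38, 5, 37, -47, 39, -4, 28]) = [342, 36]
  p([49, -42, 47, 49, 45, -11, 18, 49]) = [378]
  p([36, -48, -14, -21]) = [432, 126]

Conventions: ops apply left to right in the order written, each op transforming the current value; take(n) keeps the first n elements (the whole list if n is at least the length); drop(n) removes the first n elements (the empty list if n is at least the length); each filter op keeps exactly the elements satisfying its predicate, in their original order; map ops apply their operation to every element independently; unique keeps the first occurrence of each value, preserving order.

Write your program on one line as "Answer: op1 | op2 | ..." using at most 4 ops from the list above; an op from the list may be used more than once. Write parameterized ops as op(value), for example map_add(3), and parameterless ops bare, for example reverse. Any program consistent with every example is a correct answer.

map_mul(-9) | filter_even | filter_gt(-4)

Check, running the answer program on each example:
  [39, -13, -42, -23, -3, 12] -> [-351, 117, 378, 207, 27, -108] -> [378, -108] -> [378]
  [-41, 38, -38, 5, 37, -47, 39, -4, 28] -> [369, -342, 342, -45, -333, 423, -351, 36, -252] -> [-342, 342, 36, -252] -> [342, 36]
  [49, -42, 47, 49, 45, -11, 18, 49] -> [-441, 378, -423, -441, -405, 99, -162, -441] -> [378, -162] -> [378]
  [36, -48, -14, -21] -> [-324, 432, 126, 189] -> [-324, 432, 126] -> [432, 126]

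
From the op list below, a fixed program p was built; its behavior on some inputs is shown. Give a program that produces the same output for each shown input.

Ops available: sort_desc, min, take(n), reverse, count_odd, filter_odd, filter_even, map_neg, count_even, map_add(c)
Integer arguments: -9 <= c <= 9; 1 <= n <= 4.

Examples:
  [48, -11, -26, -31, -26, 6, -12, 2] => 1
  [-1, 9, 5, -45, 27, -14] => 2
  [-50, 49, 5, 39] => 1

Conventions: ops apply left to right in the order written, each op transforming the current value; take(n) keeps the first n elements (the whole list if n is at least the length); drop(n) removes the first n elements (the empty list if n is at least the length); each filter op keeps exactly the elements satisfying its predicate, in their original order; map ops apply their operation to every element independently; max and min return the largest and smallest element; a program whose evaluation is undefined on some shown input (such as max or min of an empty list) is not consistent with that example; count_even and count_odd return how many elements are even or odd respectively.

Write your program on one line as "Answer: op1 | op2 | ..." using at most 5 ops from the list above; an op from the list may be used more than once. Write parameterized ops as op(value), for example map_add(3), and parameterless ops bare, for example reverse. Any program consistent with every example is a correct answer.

take(2) | reverse | filter_odd | count_odd

Check, running the answer program on each example:
  [48, -11, -26, -31, -26, 6, -12, 2] -> [48, -11] -> [-11, 48] -> [-11] -> 1
  [-1, 9, 5, -45, 27, -14] -> [-1, 9] -> [9, -1] -> [9, -1] -> 2
  [-50, 49, 5, 39] -> [-50, 49] -> [49, -50] -> [49] -> 1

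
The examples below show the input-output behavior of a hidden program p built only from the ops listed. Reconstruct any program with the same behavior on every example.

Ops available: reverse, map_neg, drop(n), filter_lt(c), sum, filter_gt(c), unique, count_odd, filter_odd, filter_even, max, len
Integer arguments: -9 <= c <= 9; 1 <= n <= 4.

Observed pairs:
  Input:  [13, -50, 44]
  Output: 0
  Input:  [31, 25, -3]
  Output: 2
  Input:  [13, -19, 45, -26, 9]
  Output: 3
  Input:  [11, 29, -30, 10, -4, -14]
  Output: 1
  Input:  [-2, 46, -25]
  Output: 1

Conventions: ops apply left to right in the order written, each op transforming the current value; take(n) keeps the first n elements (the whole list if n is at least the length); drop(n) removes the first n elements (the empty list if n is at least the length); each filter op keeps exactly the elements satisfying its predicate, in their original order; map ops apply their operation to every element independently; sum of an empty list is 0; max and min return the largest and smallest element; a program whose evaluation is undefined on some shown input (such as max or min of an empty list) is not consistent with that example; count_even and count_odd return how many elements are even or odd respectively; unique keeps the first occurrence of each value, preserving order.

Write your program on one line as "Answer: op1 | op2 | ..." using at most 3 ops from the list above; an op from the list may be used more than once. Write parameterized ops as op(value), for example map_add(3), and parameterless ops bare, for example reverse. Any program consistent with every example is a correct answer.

drop(1) | filter_odd | count_odd

Check, running the answer program on each example:
  [13, -50, 44] -> [-50, 44] -> [] -> 0
  [31, 25, -3] -> [25, -3] -> [25, -3] -> 2
  [13, -19, 45, -26, 9] -> [-19, 45, -26, 9] -> [-19, 45, 9] -> 3
  [11, 29, -30, 10, -4, -14] -> [29, -30, 10, -4, -14] -> [29] -> 1
  [-2, 46, -25] -> [46, -25] -> [-25] -> 1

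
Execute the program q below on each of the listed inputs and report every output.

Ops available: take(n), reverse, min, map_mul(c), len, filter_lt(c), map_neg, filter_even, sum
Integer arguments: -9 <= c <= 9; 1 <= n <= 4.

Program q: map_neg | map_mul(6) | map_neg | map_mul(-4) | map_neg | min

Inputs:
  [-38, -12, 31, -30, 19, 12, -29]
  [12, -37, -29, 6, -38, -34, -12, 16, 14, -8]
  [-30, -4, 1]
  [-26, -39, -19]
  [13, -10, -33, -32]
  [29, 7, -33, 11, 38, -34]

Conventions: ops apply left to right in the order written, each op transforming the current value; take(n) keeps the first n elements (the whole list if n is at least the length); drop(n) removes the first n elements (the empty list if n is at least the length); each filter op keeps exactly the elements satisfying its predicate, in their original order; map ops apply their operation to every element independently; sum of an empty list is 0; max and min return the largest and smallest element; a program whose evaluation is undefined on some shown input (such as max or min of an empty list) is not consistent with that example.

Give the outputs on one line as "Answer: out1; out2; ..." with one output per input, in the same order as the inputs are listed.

-912; -912; -720; -936; -792; -816

Execution, op by op:
  [-38, -12, 31, -30, 19, 12, -29] -> [38, 12, -31, 30, -19, -12, 29] -> [228, 72, -186, 180, -114, -72, 174] -> [-228, -72, 186, -180, 114, 72, -174] -> [912, 288, -744, 720, -456, -288, 696] -> [-912, -288, 744, -720, 456, 288, -696] -> -912
  [12, -37, -29, 6, -38, -34, -12, 16, 14, -8] -> [-12, 37, 29, -6, 38, 34, 12, -16, -14, 8] -> [-72, 222, 174, -36, 228, 204, 72, -96, -84, 48] -> [72, -222, -174, 36, -228, -204, -72, 96, 84, -48] -> [-288, 888, 696, -144, 912, 816, 288, -384, -336, 192] -> [288, -888, -696, 144, -912, -816, -288, 384, 336, -192] -> -912
  [-30, -4, 1] -> [30, 4, -1] -> [180, 24, -6] -> [-180, -24, 6] -> [720, 96, -24] -> [-720, -96, 24] -> -720
  [-26, -39, -19] -> [26, 39, 19] -> [156, 234, 114] -> [-156, -234, -114] -> [624, 936, 456] -> [-624, -936, -456] -> -936
  [13, -10, -33, -32] -> [-13, 10, 33, 32] -> [-78, 60, 198, 192] -> [78, -60, -198, -192] -> [-312, 240, 792, 768] -> [312, -240, -792, -768] -> -792
  [29, 7, -33, 11, 38, -34] -> [-29, -7, 33, -11, -38, 34] -> [-174, -42, 198, -66, -228, 204] -> [174, 42, -198, 66, 228, -204] -> [-696, -168, 792, -264, -912, 816] -> [696, 168, -792, 264, 912, -816] -> -816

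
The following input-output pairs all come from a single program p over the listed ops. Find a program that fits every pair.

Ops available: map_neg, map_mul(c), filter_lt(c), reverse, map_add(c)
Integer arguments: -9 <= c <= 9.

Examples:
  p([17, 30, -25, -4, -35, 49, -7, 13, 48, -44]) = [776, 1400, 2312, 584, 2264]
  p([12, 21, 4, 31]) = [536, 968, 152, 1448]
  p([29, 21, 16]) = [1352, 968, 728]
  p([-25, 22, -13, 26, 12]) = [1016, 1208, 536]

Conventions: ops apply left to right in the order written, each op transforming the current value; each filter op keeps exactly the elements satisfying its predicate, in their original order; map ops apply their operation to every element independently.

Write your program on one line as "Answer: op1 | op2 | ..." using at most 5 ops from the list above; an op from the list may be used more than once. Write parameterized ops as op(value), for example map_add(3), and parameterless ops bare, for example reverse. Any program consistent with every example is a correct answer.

map_mul(-6) | filter_lt(6) | map_add(5) | map_mul(-8)

Check, running the answer program on each example:
  [17, 30, -25, -4, -35, 49, -7, 13, 48, -44] -> [-102, -180, 150, 24, 210, -294, 42, -78, -288, 264] -> [-102, -180, -294, -78, -288] -> [-97, -175, -289, -73, -283] -> [776, 1400, 2312, 584, 2264]
  [12, 21, 4, 31] -> [-72, -126, -24, -186] -> [-72, -126, -24, -186] -> [-67, -121, -19, -181] -> [536, 968, 152, 1448]
  [29, 21, 16] -> [-174, -126, -96] -> [-174, -126, -96] -> [-169, -121, -91] -> [1352, 968, 728]
  [-25, 22, -13, 26, 12] -> [150, -132, 78, -156, -72] -> [-132, -156, -72] -> [-127, -151, -67] -> [1016, 1208, 536]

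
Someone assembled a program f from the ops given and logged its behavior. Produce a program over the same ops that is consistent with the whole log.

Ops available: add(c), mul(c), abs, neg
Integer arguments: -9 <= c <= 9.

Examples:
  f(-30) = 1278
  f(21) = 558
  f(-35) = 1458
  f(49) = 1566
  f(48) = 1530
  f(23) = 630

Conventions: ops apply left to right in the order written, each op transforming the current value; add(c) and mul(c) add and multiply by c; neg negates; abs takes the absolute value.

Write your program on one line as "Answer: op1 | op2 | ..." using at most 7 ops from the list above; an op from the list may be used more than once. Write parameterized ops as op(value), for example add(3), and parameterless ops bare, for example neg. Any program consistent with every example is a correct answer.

add(-6) | neg | mul(-4) | add(2) | abs | mul(9)

Check, running the answer program on each example:
  -30 -> -36 -> 36 -> -144 -> -142 -> 142 -> 1278
  21 -> 15 -> -15 -> 60 -> 62 -> 62 -> 558
  -35 -> -41 -> 41 -> -164 -> -162 -> 162 -> 1458
  49 -> 43 -> -43 -> 172 -> 174 -> 174 -> 1566
  48 -> 42 -> -42 -> 168 -> 170 -> 170 -> 1530
  23 -> 17 -> -17 -> 68 -> 70 -> 70 -> 630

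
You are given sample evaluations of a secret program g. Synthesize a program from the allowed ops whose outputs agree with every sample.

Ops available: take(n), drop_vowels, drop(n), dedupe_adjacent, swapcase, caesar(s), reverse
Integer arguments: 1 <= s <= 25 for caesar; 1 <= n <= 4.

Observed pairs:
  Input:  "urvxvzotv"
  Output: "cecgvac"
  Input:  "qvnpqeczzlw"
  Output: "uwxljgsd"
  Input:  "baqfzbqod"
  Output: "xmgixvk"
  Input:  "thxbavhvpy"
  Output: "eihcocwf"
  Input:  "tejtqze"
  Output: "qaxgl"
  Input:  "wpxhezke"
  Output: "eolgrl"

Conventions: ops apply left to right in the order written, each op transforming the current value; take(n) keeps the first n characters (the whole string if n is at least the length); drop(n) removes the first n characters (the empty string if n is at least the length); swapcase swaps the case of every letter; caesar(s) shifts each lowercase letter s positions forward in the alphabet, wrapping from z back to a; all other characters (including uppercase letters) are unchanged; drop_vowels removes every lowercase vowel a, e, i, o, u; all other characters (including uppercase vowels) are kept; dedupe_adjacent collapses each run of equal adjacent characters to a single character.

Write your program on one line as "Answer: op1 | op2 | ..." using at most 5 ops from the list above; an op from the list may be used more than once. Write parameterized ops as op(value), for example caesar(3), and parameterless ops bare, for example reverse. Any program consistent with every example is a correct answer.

caesar(7) | dedupe_adjacent | drop(1) | drop(1)

Check, running the answer program on each example:
  "urvxvzotv" -> "bycecgvac" -> "bycecgvac" -> "ycecgvac" -> "cecgvac"
  "qvnpqeczzlw" -> "xcuwxljggsd" -> "xcuwxljgsd" -> "cuwxljgsd" -> "uwxljgsd"
  "baqfzbqod" -> "ihxmgixvk" -> "ihxmgixvk" -> "hxmgixvk" -> "xmgixvk"
  "thxbavhvpy" -> "aoeihcocwf" -> "aoeihcocwf" -> "oeihcocwf" -> "eihcocwf"
  "tejtqze" -> "alqaxgl" -> "alqaxgl" -> "lqaxgl" -> "qaxgl"
  "wpxhezke" -> "dweolgrl" -> "dweolgrl" -> "weolgrl" -> "eolgrl"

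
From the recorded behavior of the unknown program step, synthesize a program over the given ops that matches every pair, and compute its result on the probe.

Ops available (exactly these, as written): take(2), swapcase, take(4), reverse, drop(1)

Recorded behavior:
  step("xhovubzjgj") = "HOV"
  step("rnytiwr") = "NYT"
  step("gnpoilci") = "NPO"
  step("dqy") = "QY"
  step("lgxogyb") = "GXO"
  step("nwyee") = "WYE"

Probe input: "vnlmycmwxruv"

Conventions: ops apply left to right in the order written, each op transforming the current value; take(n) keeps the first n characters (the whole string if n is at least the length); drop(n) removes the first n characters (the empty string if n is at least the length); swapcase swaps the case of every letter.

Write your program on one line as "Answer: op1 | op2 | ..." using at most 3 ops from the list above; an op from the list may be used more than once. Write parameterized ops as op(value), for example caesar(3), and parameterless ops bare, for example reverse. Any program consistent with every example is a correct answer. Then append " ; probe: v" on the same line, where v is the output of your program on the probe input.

swapcase | take(4) | drop(1) ; probe: "NLM"

Check, running the answer program on each example:
  "xhovubzjgj" -> "XHOVUBZJGJ" -> "XHOV" -> "HOV"
  "rnytiwr" -> "RNYTIWR" -> "RNYT" -> "NYT"
  "gnpoilci" -> "GNPOILCI" -> "GNPO" -> "NPO"
  "dqy" -> "DQY" -> "DQY" -> "QY"
  "lgxogyb" -> "LGXOGYB" -> "LGXO" -> "GXO"
  "nwyee" -> "NWYEE" -> "NWYE" -> "WYE"
  probe: "vnlmycmwxruv" -> "VNLMYCMWXRUV" -> "VNLM" -> "NLM"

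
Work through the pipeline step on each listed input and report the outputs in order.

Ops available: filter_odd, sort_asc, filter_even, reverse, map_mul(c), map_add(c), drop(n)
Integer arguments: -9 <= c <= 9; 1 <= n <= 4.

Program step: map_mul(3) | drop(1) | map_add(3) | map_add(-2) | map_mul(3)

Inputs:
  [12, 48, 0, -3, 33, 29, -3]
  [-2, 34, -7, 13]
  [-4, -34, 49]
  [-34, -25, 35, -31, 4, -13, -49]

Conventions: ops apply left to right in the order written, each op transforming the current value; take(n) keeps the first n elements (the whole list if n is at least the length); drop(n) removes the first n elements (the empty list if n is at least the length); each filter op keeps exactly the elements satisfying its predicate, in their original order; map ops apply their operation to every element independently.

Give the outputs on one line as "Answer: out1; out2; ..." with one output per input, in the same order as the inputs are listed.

Execution, op by op:
  [12, 48, 0, -3, 33, 29, -3] -> [36, 144, 0, -9, 99, 87, -9] -> [144, 0, -9, 99, 87, -9] -> [147, 3, -6, 102, 90, -6] -> [145, 1, -8, 100, 88, -8] -> [435, 3, -24, 300, 264, -24]
  [-2, 34, -7, 13] -> [-6, 102, -21, 39] -> [102, -21, 39] -> [105, -18, 42] -> [103, -20, 40] -> [309, -60, 120]
  [-4, -34, 49] -> [-12, -102, 147] -> [-102, 147] -> [-99, 150] -> [-101, 148] -> [-303, 444]
  [-34, -25, 35, -31, 4, -13, -49] -> [-102, -75, 105, -93, 12, -39, -147] -> [-75, 105, -93, 12, -39, -147] -> [-72, 108, -90, 15, -36, -144] -> [-74, 106, -92, 13, -38, -146] -> [-222, 318, -276, 39, -114, -438]

[435, 3, -24, 300, 264, -24]; [309, -60, 120]; [-303, 444]; [-222, 318, -276, 39, -114, -438]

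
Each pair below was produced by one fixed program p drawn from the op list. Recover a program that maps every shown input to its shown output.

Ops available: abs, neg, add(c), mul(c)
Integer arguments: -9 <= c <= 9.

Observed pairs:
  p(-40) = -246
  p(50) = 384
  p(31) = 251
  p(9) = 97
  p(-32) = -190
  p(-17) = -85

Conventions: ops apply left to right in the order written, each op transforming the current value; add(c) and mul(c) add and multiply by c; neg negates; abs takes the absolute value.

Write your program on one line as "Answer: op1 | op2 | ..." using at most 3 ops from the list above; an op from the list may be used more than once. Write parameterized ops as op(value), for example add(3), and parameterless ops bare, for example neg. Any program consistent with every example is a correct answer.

add(5) | mul(7) | add(-1)

Check, running the answer program on each example:
  -40 -> -35 -> -245 -> -246
  50 -> 55 -> 385 -> 384
  31 -> 36 -> 252 -> 251
  9 -> 14 -> 98 -> 97
  -32 -> -27 -> -189 -> -190
  -17 -> -12 -> -84 -> -85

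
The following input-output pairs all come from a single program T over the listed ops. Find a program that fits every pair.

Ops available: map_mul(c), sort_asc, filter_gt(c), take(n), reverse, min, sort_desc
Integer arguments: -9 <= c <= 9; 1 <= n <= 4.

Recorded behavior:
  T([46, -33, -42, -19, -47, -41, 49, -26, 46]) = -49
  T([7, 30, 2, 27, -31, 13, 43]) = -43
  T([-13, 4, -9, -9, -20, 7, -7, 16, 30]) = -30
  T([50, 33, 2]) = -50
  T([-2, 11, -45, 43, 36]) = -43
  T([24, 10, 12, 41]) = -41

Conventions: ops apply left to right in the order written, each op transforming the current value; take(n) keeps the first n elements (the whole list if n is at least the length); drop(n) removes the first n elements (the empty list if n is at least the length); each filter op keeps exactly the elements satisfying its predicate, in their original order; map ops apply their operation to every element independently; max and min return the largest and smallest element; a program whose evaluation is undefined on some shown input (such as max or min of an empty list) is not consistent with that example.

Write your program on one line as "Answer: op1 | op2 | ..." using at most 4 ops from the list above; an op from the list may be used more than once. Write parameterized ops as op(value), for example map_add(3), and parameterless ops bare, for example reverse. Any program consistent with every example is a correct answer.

sort_desc | map_mul(-1) | min

Check, running the answer program on each example:
  [46, -33, -42, -19, -47, -41, 49, -26, 46] -> [49, 46, 46, -19, -26, -33, -41, -42, -47] -> [-49, -46, -46, 19, 26, 33, 41, 42, 47] -> -49
  [7, 30, 2, 27, -31, 13, 43] -> [43, 30, 27, 13, 7, 2, -31] -> [-43, -30, -27, -13, -7, -2, 31] -> -43
  [-13, 4, -9, -9, -20, 7, -7, 16, 30] -> [30, 16, 7, 4, -7, -9, -9, -13, -20] -> [-30, -16, -7, -4, 7, 9, 9, 13, 20] -> -30
  [50, 33, 2] -> [50, 33, 2] -> [-50, -33, -2] -> -50
  [-2, 11, -45, 43, 36] -> [43, 36, 11, -2, -45] -> [-43, -36, -11, 2, 45] -> -43
  [24, 10, 12, 41] -> [41, 24, 12, 10] -> [-41, -24, -12, -10] -> -41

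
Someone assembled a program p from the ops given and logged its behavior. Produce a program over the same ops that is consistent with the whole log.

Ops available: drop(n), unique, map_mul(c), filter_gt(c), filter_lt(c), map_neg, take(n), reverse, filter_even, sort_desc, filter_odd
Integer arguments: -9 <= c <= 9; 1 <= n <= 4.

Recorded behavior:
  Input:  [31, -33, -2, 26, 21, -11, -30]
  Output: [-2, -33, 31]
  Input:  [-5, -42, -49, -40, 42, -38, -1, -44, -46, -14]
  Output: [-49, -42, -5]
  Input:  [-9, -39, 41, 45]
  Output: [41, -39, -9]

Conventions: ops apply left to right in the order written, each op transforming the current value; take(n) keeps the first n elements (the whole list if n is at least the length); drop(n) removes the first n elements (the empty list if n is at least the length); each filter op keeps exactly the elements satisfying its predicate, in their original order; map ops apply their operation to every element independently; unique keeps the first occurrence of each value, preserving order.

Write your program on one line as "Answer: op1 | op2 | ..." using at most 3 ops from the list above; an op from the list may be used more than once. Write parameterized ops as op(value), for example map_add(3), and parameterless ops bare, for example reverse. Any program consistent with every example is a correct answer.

take(4) | reverse | drop(1)

Check, running the answer program on each example:
  [31, -33, -2, 26, 21, -11, -30] -> [31, -33, -2, 26] -> [26, -2, -33, 31] -> [-2, -33, 31]
  [-5, -42, -49, -40, 42, -38, -1, -44, -46, -14] -> [-5, -42, -49, -40] -> [-40, -49, -42, -5] -> [-49, -42, -5]
  [-9, -39, 41, 45] -> [-9, -39, 41, 45] -> [45, 41, -39, -9] -> [41, -39, -9]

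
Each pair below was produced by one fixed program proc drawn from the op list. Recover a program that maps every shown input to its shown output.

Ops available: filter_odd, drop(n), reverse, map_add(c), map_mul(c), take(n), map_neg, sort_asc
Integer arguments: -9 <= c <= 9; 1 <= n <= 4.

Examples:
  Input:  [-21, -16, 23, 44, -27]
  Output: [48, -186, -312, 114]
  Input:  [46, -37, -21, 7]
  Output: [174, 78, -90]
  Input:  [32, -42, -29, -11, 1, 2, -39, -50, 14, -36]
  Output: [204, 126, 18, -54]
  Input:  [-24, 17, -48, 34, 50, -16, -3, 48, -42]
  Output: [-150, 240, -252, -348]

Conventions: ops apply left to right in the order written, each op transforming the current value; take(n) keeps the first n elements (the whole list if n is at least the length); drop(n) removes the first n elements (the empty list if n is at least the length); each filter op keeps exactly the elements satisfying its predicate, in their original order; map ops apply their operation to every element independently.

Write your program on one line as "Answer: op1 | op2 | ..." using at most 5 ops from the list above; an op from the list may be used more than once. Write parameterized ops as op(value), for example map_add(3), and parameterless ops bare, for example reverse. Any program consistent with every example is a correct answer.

drop(1) | map_add(8) | map_neg | map_mul(6) | take(4)

Check, running the answer program on each example:
  [-21, -16, 23, 44, -27] -> [-16, 23, 44, -27] -> [-8, 31, 52, -19] -> [8, -31, -52, 19] -> [48, -186, -312, 114] -> [48, -186, -312, 114]
  [46, -37, -21, 7] -> [-37, -21, 7] -> [-29, -13, 15] -> [29, 13, -15] -> [174, 78, -90] -> [174, 78, -90]
  [32, -42, -29, -11, 1, 2, -39, -50, 14, -36] -> [-42, -29, -11, 1, 2, -39, -50, 14, -36] -> [-34, -21, -3, 9, 10, -31, -42, 22, -28] -> [34, 21, 3, -9, -10, 31, 42, -22, 28] -> [204, 126, 18, -54, -60, 186, 252, -132, 168] -> [204, 126, 18, -54]
  [-24, 17, -48, 34, 50, -16, -3, 48, -42] -> [17, -48, 34, 50, -16, -3, 48, -42] -> [25, -40, 42, 58, -8, 5, 56, -34] -> [-25, 40, -42, -58, 8, -5, -56, 34] -> [-150, 240, -252, -348, 48, -30, -336, 204] -> [-150, 240, -252, -348]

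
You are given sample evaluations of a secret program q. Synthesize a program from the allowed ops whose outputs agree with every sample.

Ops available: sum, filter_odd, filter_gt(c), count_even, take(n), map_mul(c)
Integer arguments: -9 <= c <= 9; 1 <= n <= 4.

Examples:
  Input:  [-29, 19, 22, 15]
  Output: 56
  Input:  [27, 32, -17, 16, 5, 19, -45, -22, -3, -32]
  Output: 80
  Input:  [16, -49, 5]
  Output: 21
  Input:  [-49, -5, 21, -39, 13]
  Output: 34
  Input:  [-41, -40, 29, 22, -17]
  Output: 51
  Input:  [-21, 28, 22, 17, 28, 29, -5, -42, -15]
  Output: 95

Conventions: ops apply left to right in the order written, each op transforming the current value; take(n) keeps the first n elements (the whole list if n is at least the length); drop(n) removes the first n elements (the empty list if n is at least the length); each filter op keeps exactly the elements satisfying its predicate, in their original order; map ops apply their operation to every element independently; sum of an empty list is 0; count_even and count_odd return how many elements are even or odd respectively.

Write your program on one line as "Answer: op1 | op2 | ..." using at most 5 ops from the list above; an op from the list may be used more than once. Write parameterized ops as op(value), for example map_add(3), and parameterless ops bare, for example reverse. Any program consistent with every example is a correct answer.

filter_gt(-7) | filter_gt(-5) | take(4) | sum

Check, running the answer program on each example:
  [-29, 19, 22, 15] -> [19, 22, 15] -> [19, 22, 15] -> [19, 22, 15] -> 56
  [27, 32, -17, 16, 5, 19, -45, -22, -3, -32] -> [27, 32, 16, 5, 19, -3] -> [27, 32, 16, 5, 19, -3] -> [27, 32, 16, 5] -> 80
  [16, -49, 5] -> [16, 5] -> [16, 5] -> [16, 5] -> 21
  [-49, -5, 21, -39, 13] -> [-5, 21, 13] -> [21, 13] -> [21, 13] -> 34
  [-41, -40, 29, 22, -17] -> [29, 22] -> [29, 22] -> [29, 22] -> 51
  [-21, 28, 22, 17, 28, 29, -5, -42, -15] -> [28, 22, 17, 28, 29, -5] -> [28, 22, 17, 28, 29] -> [28, 22, 17, 28] -> 95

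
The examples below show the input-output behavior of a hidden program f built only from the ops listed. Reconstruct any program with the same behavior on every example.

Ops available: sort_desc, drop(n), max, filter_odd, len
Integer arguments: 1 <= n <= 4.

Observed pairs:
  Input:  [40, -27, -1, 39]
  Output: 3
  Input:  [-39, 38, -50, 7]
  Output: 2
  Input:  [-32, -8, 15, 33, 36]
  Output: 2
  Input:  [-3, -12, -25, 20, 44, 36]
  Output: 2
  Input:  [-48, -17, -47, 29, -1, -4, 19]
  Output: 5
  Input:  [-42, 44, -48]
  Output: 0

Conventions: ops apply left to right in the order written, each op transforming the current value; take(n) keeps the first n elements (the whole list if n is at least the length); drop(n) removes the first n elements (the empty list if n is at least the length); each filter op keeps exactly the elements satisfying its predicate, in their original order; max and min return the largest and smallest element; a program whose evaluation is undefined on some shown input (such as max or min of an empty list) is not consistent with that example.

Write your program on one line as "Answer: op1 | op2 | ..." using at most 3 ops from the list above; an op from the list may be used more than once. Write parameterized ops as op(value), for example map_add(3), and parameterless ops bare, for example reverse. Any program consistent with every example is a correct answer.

filter_odd | len

Check, running the answer program on each example:
  [40, -27, -1, 39] -> [-27, -1, 39] -> 3
  [-39, 38, -50, 7] -> [-39, 7] -> 2
  [-32, -8, 15, 33, 36] -> [15, 33] -> 2
  [-3, -12, -25, 20, 44, 36] -> [-3, -25] -> 2
  [-48, -17, -47, 29, -1, -4, 19] -> [-17, -47, 29, -1, 19] -> 5
  [-42, 44, -48] -> [] -> 0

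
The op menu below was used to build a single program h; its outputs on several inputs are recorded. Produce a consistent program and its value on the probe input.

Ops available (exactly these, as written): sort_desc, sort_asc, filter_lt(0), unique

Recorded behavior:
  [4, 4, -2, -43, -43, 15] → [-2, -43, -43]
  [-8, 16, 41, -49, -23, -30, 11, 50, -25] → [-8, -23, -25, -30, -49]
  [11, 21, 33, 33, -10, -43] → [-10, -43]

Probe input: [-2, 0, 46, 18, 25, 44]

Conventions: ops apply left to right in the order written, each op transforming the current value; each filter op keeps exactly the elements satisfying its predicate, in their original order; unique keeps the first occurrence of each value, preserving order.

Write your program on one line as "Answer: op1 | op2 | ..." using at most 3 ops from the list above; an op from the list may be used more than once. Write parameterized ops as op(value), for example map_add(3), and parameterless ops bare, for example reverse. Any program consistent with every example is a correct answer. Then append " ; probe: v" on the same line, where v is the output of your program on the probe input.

sort_desc | filter_lt(0) ; probe: [-2]

Check, running the answer program on each example:
  [4, 4, -2, -43, -43, 15] -> [15, 4, 4, -2, -43, -43] -> [-2, -43, -43]
  [-8, 16, 41, -49, -23, -30, 11, 50, -25] -> [50, 41, 16, 11, -8, -23, -25, -30, -49] -> [-8, -23, -25, -30, -49]
  [11, 21, 33, 33, -10, -43] -> [33, 33, 21, 11, -10, -43] -> [-10, -43]
  probe: [-2, 0, 46, 18, 25, 44] -> [46, 44, 25, 18, 0, -2] -> [-2]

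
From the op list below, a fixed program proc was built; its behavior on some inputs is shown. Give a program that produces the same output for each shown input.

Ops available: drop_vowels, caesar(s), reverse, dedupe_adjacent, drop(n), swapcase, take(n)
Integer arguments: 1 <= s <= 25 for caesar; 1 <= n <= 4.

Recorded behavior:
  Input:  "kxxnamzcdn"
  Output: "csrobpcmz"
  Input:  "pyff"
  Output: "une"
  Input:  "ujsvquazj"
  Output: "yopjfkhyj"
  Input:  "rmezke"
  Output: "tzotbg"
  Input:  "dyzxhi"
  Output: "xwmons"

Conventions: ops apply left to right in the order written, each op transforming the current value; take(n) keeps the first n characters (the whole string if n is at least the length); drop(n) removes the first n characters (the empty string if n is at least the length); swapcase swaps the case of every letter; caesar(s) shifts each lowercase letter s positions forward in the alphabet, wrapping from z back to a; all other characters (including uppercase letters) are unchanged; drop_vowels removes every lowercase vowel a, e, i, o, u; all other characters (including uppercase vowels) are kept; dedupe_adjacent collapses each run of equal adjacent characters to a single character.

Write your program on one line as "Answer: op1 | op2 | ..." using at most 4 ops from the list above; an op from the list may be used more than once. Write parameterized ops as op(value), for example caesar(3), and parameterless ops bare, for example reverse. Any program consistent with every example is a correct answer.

reverse | caesar(15) | dedupe_adjacent

Check, running the answer program on each example:
  "kxxnamzcdn" -> "ndczmanxxk" -> "csrobpcmmz" -> "csrobpcmz"
  "pyff" -> "ffyp" -> "uune" -> "une"
  "ujsvquazj" -> "jzauqvsju" -> "yopjfkhyj" -> "yopjfkhyj"
  "rmezke" -> "ekzemr" -> "tzotbg" -> "tzotbg"
  "dyzxhi" -> "ihxzyd" -> "xwmons" -> "xwmons"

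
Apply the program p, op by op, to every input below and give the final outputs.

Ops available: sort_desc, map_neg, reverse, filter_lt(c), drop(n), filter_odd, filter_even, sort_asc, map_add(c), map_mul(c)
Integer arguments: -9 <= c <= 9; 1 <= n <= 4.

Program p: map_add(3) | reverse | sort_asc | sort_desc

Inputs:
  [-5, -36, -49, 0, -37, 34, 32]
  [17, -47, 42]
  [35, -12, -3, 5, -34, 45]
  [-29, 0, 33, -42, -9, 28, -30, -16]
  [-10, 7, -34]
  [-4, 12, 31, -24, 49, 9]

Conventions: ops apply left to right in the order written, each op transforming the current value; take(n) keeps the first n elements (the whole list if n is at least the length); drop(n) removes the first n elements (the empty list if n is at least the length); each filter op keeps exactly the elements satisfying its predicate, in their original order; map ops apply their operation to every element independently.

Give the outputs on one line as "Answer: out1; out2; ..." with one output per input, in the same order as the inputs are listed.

Execution, op by op:
  [-5, -36, -49, 0, -37, 34, 32] -> [-2, -33, -46, 3, -34, 37, 35] -> [35, 37, -34, 3, -46, -33, -2] -> [-46, -34, -33, -2, 3, 35, 37] -> [37, 35, 3, -2, -33, -34, -46]
  [17, -47, 42] -> [20, -44, 45] -> [45, -44, 20] -> [-44, 20, 45] -> [45, 20, -44]
  [35, -12, -3, 5, -34, 45] -> [38, -9, 0, 8, -31, 48] -> [48, -31, 8, 0, -9, 38] -> [-31, -9, 0, 8, 38, 48] -> [48, 38, 8, 0, -9, -31]
  [-29, 0, 33, -42, -9, 28, -30, -16] -> [-26, 3, 36, -39, -6, 31, -27, -13] -> [-13, -27, 31, -6, -39, 36, 3, -26] -> [-39, -27, -26, -13, -6, 3, 31, 36] -> [36, 31, 3, -6, -13, -26, -27, -39]
  [-10, 7, -34] -> [-7, 10, -31] -> [-31, 10, -7] -> [-31, -7, 10] -> [10, -7, -31]
  [-4, 12, 31, -24, 49, 9] -> [-1, 15, 34, -21, 52, 12] -> [12, 52, -21, 34, 15, -1] -> [-21, -1, 12, 15, 34, 52] -> [52, 34, 15, 12, -1, -21]

[37, 35, 3, -2, -33, -34, -46]; [45, 20, -44]; [48, 38, 8, 0, -9, -31]; [36, 31, 3, -6, -13, -26, -27, -39]; [10, -7, -31]; [52, 34, 15, 12, -1, -21]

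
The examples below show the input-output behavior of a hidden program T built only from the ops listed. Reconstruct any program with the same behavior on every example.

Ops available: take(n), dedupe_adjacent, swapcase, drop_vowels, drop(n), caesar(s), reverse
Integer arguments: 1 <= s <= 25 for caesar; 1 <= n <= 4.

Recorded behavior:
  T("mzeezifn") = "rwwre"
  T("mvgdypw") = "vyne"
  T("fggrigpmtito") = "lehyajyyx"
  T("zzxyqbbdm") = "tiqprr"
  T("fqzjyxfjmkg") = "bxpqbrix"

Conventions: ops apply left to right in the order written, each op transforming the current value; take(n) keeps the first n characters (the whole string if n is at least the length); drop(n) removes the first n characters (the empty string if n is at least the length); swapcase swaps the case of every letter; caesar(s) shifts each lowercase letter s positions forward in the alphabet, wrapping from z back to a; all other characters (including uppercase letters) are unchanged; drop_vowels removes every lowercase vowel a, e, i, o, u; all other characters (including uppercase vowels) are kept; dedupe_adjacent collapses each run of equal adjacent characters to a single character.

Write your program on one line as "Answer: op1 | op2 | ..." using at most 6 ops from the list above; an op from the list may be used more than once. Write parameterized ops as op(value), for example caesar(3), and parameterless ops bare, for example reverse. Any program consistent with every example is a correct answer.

reverse | drop(3) | caesar(6) | caesar(5) | caesar(19) | caesar(14)

Check, running the answer program on each example:
  "mzeezifn" -> "nfizeezm" -> "zeezm" -> "fkkfs" -> "kppkx" -> "diidq" -> "rwwre"
  "mvgdypw" -> "wpydgvm" -> "dgvm" -> "jmbs" -> "orgx" -> "hkzq" -> "vyne"
  "fggrigpmtito" -> "otitmpgirggf" -> "tmpgirggf" -> "zsvmoxmml" -> "exartcrrq" -> "xqtkmvkkj" -> "lehyajyyx"
  "zzxyqbbdm" -> "mdbbqyxzz" -> "bqyxzz" -> "hwedff" -> "mbjikk" -> "fucbdd" -> "tiqprr"
  "fqzjyxfjmkg" -> "gkmjfxyjzqf" -> "jfxyjzqf" -> "pldepfwl" -> "uqijukbq" -> "njbcnduj" -> "bxpqbrix"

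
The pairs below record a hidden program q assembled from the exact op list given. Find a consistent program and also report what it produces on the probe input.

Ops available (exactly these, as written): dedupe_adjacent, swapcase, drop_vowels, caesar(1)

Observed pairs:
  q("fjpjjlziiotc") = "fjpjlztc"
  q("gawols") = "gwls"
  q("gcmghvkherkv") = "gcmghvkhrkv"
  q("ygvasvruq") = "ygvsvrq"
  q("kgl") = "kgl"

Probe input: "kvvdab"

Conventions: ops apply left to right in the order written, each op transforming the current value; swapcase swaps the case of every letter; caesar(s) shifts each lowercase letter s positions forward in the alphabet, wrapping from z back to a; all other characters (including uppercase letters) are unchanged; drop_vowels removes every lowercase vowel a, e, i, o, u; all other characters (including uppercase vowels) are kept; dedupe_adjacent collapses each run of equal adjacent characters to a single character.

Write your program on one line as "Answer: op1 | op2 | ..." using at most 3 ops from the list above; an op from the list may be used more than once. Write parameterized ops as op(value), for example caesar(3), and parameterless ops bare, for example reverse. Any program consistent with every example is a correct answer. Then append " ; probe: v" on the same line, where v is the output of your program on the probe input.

drop_vowels | dedupe_adjacent ; probe: "kvdb"

Check, running the answer program on each example:
  "fjpjjlziiotc" -> "fjpjjlztc" -> "fjpjlztc"
  "gawols" -> "gwls" -> "gwls"
  "gcmghvkherkv" -> "gcmghvkhrkv" -> "gcmghvkhrkv"
  "ygvasvruq" -> "ygvsvrq" -> "ygvsvrq"
  "kgl" -> "kgl" -> "kgl"
  probe: "kvvdab" -> "kvvdb" -> "kvdb"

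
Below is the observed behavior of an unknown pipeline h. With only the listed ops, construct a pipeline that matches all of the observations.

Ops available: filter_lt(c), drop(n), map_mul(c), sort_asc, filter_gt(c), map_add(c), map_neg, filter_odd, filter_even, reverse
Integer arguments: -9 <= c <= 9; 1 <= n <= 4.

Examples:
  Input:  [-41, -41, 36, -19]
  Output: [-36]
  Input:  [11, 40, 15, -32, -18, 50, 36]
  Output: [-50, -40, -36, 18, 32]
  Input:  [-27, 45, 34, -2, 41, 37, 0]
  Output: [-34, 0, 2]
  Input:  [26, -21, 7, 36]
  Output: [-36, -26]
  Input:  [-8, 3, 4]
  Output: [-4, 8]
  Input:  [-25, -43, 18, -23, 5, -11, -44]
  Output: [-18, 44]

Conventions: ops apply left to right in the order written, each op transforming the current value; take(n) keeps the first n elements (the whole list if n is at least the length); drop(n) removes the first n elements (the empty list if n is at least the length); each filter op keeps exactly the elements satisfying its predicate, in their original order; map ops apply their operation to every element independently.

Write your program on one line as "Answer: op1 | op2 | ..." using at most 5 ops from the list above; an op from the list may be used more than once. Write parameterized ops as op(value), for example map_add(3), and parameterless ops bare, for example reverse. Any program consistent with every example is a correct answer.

map_neg | reverse | filter_even | sort_asc

Check, running the answer program on each example:
  [-41, -41, 36, -19] -> [41, 41, -36, 19] -> [19, -36, 41, 41] -> [-36] -> [-36]
  [11, 40, 15, -32, -18, 50, 36] -> [-11, -40, -15, 32, 18, -50, -36] -> [-36, -50, 18, 32, -15, -40, -11] -> [-36, -50, 18, 32, -40] -> [-50, -40, -36, 18, 32]
  [-27, 45, 34, -2, 41, 37, 0] -> [27, -45, -34, 2, -41, -37, 0] -> [0, -37, -41, 2, -34, -45, 27] -> [0, 2, -34] -> [-34, 0, 2]
  [26, -21, 7, 36] -> [-26, 21, -7, -36] -> [-36, -7, 21, -26] -> [-36, -26] -> [-36, -26]
  [-8, 3, 4] -> [8, -3, -4] -> [-4, -3, 8] -> [-4, 8] -> [-4, 8]
  [-25, -43, 18, -23, 5, -11, -44] -> [25, 43, -18, 23, -5, 11, 44] -> [44, 11, -5, 23, -18, 43, 25] -> [44, -18] -> [-18, 44]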